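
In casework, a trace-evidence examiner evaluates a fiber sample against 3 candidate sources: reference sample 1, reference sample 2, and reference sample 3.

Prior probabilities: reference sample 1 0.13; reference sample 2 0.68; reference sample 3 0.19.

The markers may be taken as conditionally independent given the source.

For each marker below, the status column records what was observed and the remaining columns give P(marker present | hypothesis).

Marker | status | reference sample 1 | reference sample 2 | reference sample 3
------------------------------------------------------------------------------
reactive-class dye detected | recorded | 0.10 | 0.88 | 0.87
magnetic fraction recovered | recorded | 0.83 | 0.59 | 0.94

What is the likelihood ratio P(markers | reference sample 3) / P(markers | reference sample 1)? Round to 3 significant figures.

Take the product of per-marker likelihoods under each hypothesis, then divide.
  reference sample 3: 0.87 × 0.94 = 0.8178
  reference sample 1: 0.10 × 0.83 = 0.083
Bayes factor = 0.8178 / 0.083 ≈ 9.85

9.85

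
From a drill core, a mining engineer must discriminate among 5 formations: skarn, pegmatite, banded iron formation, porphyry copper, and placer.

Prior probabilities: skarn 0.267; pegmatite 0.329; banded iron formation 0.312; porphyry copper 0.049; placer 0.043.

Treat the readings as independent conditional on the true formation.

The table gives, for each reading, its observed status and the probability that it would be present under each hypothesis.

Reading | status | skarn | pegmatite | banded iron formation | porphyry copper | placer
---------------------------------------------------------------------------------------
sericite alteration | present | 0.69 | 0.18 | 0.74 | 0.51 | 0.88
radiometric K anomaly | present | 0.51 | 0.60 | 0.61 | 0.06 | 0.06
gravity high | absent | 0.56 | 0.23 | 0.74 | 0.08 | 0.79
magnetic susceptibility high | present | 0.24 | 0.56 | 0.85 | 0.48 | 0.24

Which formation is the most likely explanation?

banded iron formation

For each hypothesis, the unnormalized posterior weight is prior × product of the reading likelihoods (using 1 − P(present | H) for each absent reading):
  skarn: 0.267 × 0.69 × 0.51 × (1 − 0.56) × 0.24 = 0.0099219
  pegmatite: 0.329 × 0.18 × 0.60 × (1 − 0.23) × 0.56 = 0.015321
  banded iron formation: 0.312 × 0.74 × 0.61 × (1 − 0.74) × 0.85 = 0.031125
  porphyry copper: 0.049 × 0.51 × 0.06 × (1 − 0.08) × 0.48 = 0.00066214
  placer: 0.043 × 0.88 × 0.06 × (1 − 0.79) × 0.24 = 0.00011443
Marginal likelihood of the evidence = 0.057145.
P(skarn | evidence) ≈ 0.0099219 / 0.057145 ≈ 0.174
P(pegmatite | evidence) ≈ 0.015321 / 0.057145 ≈ 0.268
P(banded iron formation | evidence) ≈ 0.031125 / 0.057145 ≈ 0.545
P(porphyry copper | evidence) ≈ 0.00066214 / 0.057145 ≈ 0.012
P(placer | evidence) ≈ 0.00011443 / 0.057145 ≈ 0.002
The largest is 0.545, so banded iron formation is most probable.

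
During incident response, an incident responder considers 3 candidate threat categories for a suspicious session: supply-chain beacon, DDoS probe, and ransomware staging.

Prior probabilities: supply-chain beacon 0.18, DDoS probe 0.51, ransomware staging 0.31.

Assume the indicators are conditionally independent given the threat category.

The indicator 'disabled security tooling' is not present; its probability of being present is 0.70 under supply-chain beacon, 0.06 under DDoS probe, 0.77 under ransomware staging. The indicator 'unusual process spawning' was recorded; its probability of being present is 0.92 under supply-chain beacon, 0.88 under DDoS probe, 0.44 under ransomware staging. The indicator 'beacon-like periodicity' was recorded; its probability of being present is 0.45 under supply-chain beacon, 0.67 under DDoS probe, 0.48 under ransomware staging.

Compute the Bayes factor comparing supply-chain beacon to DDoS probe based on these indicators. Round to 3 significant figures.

Take the product of per-indicator likelihoods under each hypothesis (using 1 − P(present | H) for each absent indicator), then divide.
  supply-chain beacon: (1 − 0.70) × 0.92 × 0.45 = 0.1242
  DDoS probe: (1 − 0.06) × 0.88 × 0.67 = 0.55422
Bayes factor = 0.1242 / 0.55422 ≈ 0.224

0.224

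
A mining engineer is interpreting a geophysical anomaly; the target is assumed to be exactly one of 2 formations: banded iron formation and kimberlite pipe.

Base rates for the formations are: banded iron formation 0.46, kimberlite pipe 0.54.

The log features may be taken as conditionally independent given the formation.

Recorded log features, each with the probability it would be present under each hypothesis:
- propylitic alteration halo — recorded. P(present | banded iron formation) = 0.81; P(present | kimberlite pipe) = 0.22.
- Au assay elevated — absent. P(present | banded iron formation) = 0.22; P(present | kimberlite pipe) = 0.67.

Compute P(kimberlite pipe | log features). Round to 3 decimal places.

0.119

By Bayes' rule with conditional independence, the unnormalized weight for each hypothesis is prior × ∏ likelihoods (using 1 − P(present | H) for each absent log feature):
  banded iron formation: 0.46 × 0.81 × (1 − 0.22) = 0.29063
  kimberlite pipe: 0.54 × 0.22 × (1 − 0.67) = 0.039204
Normalizing constant Z = 0.29063 + 0.039204 = 0.32983.
P(kimberlite pipe | evidence) = 0.039204 / 0.32983 ≈ 0.119.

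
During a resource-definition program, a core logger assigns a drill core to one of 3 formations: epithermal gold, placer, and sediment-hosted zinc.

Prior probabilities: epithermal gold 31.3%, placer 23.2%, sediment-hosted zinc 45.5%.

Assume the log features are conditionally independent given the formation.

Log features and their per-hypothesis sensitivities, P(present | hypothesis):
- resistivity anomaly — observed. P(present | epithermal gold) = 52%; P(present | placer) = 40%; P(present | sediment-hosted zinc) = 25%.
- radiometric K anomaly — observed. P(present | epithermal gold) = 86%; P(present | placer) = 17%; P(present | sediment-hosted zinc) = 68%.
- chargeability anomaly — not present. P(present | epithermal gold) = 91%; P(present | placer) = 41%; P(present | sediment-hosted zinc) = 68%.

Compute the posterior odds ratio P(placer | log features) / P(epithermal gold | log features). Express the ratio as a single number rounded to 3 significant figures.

0.739

The normalizing constant cancels in an odds ratio, so compute prior × likelihood for the two hypotheses only (using 1 − P(present | H) for each absent log feature):
  placer: 0.232 × 0.40 × 0.17 × (1 − 0.41) = 0.0093078
  epithermal gold: 0.313 × 0.52 × 0.86 × (1 − 0.91) = 0.012598
Posterior odds = 0.0093078 / 0.012598 ≈ 0.739.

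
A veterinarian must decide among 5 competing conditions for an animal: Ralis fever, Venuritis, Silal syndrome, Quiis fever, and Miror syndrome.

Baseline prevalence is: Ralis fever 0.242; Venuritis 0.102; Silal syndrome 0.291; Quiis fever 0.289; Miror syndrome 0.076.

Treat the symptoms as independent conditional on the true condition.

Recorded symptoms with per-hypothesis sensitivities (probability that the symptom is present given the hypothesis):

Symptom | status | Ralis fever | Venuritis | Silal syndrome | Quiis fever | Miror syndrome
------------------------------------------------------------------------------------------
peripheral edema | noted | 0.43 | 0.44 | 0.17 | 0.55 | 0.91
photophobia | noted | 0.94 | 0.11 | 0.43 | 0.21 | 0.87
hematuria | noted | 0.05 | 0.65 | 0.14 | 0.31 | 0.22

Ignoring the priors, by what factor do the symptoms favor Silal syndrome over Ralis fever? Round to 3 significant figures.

Joint likelihood of the symptom pattern under each hypothesis:
  Silal syndrome: 0.17 × 0.43 × 0.14 = 0.010234
  Ralis fever: 0.43 × 0.94 × 0.05 = 0.02021
Bayes factor = 0.010234 / 0.02021 ≈ 0.506

0.506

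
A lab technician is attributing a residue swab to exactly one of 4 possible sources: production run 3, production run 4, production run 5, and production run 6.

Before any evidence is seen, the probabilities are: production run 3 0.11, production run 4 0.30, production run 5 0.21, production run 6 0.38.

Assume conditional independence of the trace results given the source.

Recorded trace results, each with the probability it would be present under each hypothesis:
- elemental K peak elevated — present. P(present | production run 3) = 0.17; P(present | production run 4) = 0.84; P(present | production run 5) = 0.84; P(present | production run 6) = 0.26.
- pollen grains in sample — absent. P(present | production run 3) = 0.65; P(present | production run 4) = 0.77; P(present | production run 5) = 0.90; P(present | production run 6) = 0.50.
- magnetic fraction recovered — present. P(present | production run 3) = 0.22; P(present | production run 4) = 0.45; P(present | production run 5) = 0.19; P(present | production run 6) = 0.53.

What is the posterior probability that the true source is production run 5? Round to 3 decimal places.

Multiply each prior by the joint likelihood of the trace result pattern (using 1 − P(present | H) for each absent trace result):
  production run 3: 0.11 × 0.17 × (1 − 0.65) × 0.22 = 0.0014399
  production run 4: 0.30 × 0.84 × (1 − 0.77) × 0.45 = 0.026082
  production run 5: 0.21 × 0.84 × (1 − 0.90) × 0.19 = 0.0033516
  production run 6: 0.38 × 0.26 × (1 − 0.50) × 0.53 = 0.026182
Normalizing constant Z = 0.0014399 + 0.026082 + 0.0033516 + 0.026182 = 0.057056.
P(production run 5 | evidence) = 0.0033516 / 0.057056 ≈ 0.059.

0.059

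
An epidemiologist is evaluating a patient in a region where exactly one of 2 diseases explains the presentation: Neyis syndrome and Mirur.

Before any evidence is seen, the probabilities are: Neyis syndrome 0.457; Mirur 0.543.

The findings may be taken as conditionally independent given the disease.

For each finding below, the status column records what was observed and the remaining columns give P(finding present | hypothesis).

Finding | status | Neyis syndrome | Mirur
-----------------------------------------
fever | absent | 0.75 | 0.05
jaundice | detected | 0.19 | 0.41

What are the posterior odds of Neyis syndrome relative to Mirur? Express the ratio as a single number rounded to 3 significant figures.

0.103

Posterior odds equal prior odds times the likelihood ratio; only the two competing hypotheses matter (using 1 − P(present | H) for each absent finding).
  Neyis syndrome: 0.457 × (1 − 0.75) × 0.19 = 0.021708
  Mirur: 0.543 × (1 − 0.05) × 0.41 = 0.2115
Odds(Neyis syndrome : Mirur) = 0.021708 / 0.2115 ≈ 0.103.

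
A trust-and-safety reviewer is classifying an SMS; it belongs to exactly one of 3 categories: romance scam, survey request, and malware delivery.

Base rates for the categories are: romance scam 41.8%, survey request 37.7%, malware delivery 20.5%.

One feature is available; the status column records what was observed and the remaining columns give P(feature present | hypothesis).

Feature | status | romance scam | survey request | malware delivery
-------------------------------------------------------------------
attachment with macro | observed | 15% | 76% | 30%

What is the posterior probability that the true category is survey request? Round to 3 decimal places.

0.698

By Bayes' rule, the unnormalized weight for each hypothesis is prior × likelihood:
  romance scam: 0.418 × 0.15 = 0.0627
  survey request: 0.377 × 0.76 = 0.28652
  malware delivery: 0.205 × 0.30 = 0.0615
Normalizing constant Z = 0.0627 + 0.28652 + 0.0615 = 0.41072.
P(survey request | evidence) = 0.28652 / 0.41072 ≈ 0.698.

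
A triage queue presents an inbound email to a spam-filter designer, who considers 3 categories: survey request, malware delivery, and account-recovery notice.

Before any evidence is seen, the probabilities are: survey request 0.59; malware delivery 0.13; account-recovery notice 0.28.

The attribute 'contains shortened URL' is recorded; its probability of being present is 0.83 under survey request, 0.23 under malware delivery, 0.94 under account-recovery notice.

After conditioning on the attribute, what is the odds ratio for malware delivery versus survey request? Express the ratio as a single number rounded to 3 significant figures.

The normalizing constant cancels in an odds ratio, so compute prior × likelihood for the two hypotheses only:
  malware delivery: 0.13 × 0.23 = 0.0299
  survey request: 0.59 × 0.83 = 0.4897
Odds(malware delivery : survey request) = 0.0299 / 0.4897 ≈ 0.0611.

0.0611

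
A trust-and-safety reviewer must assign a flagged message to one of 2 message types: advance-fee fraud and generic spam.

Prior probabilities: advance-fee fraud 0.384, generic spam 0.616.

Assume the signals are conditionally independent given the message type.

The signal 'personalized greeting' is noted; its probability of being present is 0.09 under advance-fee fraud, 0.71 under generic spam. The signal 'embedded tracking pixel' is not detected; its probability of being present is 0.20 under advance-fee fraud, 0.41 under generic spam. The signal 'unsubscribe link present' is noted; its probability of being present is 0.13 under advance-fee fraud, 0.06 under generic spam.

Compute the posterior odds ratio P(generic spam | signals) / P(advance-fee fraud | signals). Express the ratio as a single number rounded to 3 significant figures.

4.31

Posterior odds equal prior odds times the likelihood ratio; only the two competing hypotheses matter (using 1 − P(present | H) for each absent signal).
  generic spam: 0.616 × 0.71 × (1 − 0.41) × 0.06 = 0.015483
  advance-fee fraud: 0.384 × 0.09 × (1 − 0.20) × 0.13 = 0.0035942
Posterior odds = 0.015483 / 0.0035942 ≈ 4.31.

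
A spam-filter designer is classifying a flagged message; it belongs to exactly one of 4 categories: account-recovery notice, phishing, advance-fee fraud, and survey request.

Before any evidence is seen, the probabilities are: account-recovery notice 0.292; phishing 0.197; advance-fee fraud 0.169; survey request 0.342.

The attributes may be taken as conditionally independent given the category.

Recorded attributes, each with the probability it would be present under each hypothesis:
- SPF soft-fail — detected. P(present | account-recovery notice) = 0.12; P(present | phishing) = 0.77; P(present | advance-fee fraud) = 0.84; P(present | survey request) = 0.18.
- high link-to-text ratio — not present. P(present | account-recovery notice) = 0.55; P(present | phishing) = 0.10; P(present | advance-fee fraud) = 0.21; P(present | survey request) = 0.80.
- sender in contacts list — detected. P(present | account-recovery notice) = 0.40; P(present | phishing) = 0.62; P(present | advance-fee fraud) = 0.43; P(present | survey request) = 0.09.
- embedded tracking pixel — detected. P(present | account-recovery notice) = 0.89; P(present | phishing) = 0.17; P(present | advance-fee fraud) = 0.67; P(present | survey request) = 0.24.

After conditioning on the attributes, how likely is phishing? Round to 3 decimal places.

0.274

By Bayes' rule with conditional independence, the unnormalized weight for each hypothesis is prior × ∏ likelihoods (using 1 − P(present | H) for each absent attribute):
  account-recovery notice: 0.292 × 0.12 × (1 − 0.55) × 0.40 × 0.89 = 0.0056134
  phishing: 0.197 × 0.77 × (1 − 0.10) × 0.62 × 0.17 = 0.014389
  advance-fee fraud: 0.169 × 0.84 × (1 − 0.21) × 0.43 × 0.67 = 0.03231
  survey request: 0.342 × 0.18 × (1 − 0.80) × 0.09 × 0.24 = 0.00026594
Normalizing constant Z = 0.0056134 + 0.014389 + 0.03231 + 0.00026594 = 0.052579.
P(phishing | evidence) = 0.014389 / 0.052579 ≈ 0.274.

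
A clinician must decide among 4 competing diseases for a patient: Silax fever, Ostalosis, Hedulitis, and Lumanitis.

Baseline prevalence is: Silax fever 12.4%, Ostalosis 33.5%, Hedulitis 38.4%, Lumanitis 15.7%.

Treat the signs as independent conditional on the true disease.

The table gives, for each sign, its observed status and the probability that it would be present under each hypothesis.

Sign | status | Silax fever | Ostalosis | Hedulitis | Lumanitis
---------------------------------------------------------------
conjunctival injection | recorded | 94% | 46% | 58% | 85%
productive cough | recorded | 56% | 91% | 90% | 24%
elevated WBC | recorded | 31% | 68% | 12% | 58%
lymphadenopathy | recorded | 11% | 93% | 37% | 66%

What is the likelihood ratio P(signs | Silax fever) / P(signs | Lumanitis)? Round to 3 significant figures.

Joint likelihood of the sign pattern under each hypothesis:
  Silax fever: 0.94 × 0.56 × 0.31 × 0.11 = 0.01795
  Lumanitis: 0.85 × 0.24 × 0.58 × 0.66 = 0.078091
Bayes factor = 0.01795 / 0.078091 ≈ 0.230

0.230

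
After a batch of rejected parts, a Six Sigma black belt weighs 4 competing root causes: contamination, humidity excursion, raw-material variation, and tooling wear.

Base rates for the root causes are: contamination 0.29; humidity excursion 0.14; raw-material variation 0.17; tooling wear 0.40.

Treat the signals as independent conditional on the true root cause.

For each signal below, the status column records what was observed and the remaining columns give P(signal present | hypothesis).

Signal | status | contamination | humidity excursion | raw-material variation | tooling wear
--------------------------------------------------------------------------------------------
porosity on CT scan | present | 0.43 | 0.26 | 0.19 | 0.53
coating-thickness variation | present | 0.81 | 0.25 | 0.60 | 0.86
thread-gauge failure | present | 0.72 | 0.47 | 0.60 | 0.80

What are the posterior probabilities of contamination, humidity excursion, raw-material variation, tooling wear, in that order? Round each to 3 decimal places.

0.310, 0.018, 0.050, 0.622

By Bayes' rule with conditional independence, the unnormalized weight for each hypothesis is prior × ∏ likelihoods:
  contamination: 0.29 × 0.43 × 0.81 × 0.72 = 0.072725
  humidity excursion: 0.14 × 0.26 × 0.25 × 0.47 = 0.004277
  raw-material variation: 0.17 × 0.19 × 0.60 × 0.60 = 0.011628
  tooling wear: 0.40 × 0.53 × 0.86 × 0.80 = 0.14586
The unnormalized weights sum to 0.23449.
P(contamination | evidence) = 0.072725 / 0.23449 ≈ 0.310
P(humidity excursion | evidence) = 0.004277 / 0.23449 ≈ 0.018
P(raw-material variation | evidence) = 0.011628 / 0.23449 ≈ 0.050
P(tooling wear | evidence) = 0.14586 / 0.23449 ≈ 0.622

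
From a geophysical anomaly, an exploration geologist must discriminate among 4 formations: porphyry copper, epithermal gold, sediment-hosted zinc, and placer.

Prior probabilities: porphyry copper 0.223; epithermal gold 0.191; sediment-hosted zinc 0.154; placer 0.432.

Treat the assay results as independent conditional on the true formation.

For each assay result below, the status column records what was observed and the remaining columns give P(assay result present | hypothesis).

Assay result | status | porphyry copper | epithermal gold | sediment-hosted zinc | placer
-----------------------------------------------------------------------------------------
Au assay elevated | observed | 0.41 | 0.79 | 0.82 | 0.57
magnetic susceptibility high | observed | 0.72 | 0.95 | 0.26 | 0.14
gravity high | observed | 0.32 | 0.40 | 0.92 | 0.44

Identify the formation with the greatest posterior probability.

Multiply each prior by the joint likelihood of the assay result pattern:
  porphyry copper: 0.223 × 0.41 × 0.72 × 0.32 = 0.021065
  epithermal gold: 0.191 × 0.79 × 0.95 × 0.40 = 0.057338
  sediment-hosted zinc: 0.154 × 0.82 × 0.26 × 0.92 = 0.030206
  placer: 0.432 × 0.57 × 0.14 × 0.44 = 0.015168
The unnormalized weights sum to 0.12378.
P(porphyry copper | evidence) ≈ 0.021065 / 0.12378 ≈ 0.170
P(epithermal gold | evidence) ≈ 0.057338 / 0.12378 ≈ 0.463
P(sediment-hosted zinc | evidence) ≈ 0.030206 / 0.12378 ≈ 0.244
P(placer | evidence) ≈ 0.015168 / 0.12378 ≈ 0.123
The largest is 0.463, so epithermal gold is most probable.

epithermal gold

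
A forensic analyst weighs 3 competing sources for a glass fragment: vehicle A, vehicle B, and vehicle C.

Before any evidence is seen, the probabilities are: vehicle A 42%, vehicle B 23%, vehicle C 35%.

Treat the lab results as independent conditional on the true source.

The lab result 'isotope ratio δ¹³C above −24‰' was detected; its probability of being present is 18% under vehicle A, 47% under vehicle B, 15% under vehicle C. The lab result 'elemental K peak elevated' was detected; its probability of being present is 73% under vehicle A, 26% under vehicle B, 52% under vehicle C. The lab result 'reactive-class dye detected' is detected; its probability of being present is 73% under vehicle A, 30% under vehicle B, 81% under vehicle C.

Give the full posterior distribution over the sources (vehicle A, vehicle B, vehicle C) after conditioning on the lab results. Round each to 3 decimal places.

For each hypothesis, the unnormalized posterior weight is prior × product of the lab result likelihoods:
  vehicle A: 0.42 × 0.18 × 0.73 × 0.73 = 0.040287
  vehicle B: 0.23 × 0.47 × 0.26 × 0.30 = 0.0084318
  vehicle C: 0.35 × 0.15 × 0.52 × 0.81 = 0.022113
The unnormalized weights sum to 0.070832.
P(vehicle A | evidence) = 0.040287 / 0.070832 ≈ 0.569
P(vehicle B | evidence) = 0.0084318 / 0.070832 ≈ 0.119
P(vehicle C | evidence) = 0.022113 / 0.070832 ≈ 0.312

0.569, 0.119, 0.312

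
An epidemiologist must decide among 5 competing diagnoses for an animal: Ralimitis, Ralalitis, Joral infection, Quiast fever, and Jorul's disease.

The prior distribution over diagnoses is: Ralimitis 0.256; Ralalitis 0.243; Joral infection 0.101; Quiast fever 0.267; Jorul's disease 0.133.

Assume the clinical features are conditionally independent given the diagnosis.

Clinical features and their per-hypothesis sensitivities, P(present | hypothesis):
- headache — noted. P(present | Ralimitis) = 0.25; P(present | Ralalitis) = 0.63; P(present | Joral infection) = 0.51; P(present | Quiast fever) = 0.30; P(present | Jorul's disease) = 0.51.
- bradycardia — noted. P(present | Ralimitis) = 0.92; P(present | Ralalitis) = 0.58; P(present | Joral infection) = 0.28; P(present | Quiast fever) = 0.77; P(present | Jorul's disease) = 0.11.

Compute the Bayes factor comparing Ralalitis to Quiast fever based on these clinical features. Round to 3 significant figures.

Take the product of per-clinical feature likelihoods under each hypothesis, then divide.
  Ralalitis: 0.63 × 0.58 = 0.3654
  Quiast fever: 0.30 × 0.77 = 0.231
Bayes factor = 0.3654 / 0.231 ≈ 1.58

1.58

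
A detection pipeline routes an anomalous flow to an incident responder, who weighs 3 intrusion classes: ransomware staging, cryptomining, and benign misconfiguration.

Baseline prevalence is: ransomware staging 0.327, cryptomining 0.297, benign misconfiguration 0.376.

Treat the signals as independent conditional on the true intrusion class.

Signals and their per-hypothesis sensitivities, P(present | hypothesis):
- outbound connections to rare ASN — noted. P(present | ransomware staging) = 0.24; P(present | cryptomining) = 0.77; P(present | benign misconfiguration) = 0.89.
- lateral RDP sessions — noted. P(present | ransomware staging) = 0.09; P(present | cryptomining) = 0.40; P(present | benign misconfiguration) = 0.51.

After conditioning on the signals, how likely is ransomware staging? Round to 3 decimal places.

0.026

For each hypothesis, the unnormalized posterior weight is prior × product of the signal likelihoods:
  ransomware staging: 0.327 × 0.24 × 0.09 = 0.0070632
  cryptomining: 0.297 × 0.77 × 0.40 = 0.091476
  benign misconfiguration: 0.376 × 0.89 × 0.51 = 0.17067
The unnormalized weights sum to 0.26921.
P(ransomware staging | evidence) = 0.0070632 / 0.26921 ≈ 0.026.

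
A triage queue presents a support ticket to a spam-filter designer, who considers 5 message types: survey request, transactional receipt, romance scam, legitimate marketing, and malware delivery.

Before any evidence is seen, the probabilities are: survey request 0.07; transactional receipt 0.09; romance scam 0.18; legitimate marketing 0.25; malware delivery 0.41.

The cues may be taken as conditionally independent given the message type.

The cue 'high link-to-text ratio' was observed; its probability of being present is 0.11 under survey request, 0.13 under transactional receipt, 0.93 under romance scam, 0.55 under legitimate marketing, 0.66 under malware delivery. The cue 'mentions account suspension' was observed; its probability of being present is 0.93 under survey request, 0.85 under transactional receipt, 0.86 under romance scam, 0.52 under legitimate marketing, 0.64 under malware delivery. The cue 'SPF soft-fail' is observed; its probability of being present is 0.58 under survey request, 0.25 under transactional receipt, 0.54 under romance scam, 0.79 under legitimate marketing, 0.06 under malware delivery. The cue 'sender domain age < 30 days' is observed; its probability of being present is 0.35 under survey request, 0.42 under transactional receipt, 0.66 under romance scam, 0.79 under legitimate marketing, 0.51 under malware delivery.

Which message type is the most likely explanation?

romance scam

By Bayes' rule with conditional independence, the unnormalized weight for each hypothesis is prior × ∏ likelihoods:
  survey request: 0.07 × 0.11 × 0.93 × 0.58 × 0.35 = 0.0014537
  transactional receipt: 0.09 × 0.13 × 0.85 × 0.25 × 0.42 = 0.0010442
  romance scam: 0.18 × 0.93 × 0.86 × 0.54 × 0.66 = 0.051309
  legitimate marketing: 0.25 × 0.55 × 0.52 × 0.79 × 0.79 = 0.044623
  malware delivery: 0.41 × 0.66 × 0.64 × 0.06 × 0.51 = 0.0052994
Marginal likelihood of the evidence = 0.10373.
P(survey request | evidence) ≈ 0.0014537 / 0.10373 ≈ 0.014
P(transactional receipt | evidence) ≈ 0.0010442 / 0.10373 ≈ 0.010
P(romance scam | evidence) ≈ 0.051309 / 0.10373 ≈ 0.495
P(legitimate marketing | evidence) ≈ 0.044623 / 0.10373 ≈ 0.430
P(malware delivery | evidence) ≈ 0.0052994 / 0.10373 ≈ 0.051
The largest is 0.495, so romance scam is most probable.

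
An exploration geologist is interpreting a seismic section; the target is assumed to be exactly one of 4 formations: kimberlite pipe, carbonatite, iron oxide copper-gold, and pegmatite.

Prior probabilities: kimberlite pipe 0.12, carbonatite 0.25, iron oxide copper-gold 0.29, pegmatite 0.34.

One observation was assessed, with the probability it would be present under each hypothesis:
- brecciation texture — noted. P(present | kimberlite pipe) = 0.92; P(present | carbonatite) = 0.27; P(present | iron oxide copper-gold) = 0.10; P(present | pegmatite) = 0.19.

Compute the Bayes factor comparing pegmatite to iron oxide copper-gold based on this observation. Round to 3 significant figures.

Likelihood of this observation under each hypothesis:
  pegmatite: 0.19
  iron oxide copper-gold: 0.1
Bayes factor = 0.19 / 0.1 ≈ 1.90

1.90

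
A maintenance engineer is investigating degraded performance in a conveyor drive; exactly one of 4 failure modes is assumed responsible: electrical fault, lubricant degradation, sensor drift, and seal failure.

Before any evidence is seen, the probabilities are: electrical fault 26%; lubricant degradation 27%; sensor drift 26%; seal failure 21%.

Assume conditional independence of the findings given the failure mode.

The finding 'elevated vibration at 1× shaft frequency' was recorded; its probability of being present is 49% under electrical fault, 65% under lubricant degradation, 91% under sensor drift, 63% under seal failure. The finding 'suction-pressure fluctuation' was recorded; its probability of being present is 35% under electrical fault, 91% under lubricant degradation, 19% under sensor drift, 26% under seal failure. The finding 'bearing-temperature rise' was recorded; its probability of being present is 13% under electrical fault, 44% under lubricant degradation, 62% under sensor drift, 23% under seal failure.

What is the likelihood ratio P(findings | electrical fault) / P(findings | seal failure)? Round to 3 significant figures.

Joint likelihood of the evidence pattern under each hypothesis:
  electrical fault: 0.49 × 0.35 × 0.13 = 0.022295
  seal failure: 0.63 × 0.26 × 0.23 = 0.037674
Bayes factor = 0.022295 / 0.037674 ≈ 0.592

0.592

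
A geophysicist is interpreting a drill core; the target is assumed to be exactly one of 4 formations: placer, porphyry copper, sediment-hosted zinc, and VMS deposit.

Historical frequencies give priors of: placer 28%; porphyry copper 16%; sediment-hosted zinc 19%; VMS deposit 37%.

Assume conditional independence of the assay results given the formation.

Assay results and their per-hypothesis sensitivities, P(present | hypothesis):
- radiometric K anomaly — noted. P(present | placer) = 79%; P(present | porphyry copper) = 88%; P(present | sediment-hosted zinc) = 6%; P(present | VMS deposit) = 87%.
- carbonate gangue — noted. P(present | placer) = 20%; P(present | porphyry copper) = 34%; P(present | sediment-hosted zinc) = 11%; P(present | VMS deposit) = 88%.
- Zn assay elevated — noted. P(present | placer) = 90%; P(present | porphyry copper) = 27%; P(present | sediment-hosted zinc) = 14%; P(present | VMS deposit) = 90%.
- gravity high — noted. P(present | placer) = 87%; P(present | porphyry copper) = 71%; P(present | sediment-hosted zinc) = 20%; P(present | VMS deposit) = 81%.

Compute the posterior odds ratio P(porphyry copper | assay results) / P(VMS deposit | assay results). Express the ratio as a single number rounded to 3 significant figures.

Unnormalized posterior weight (prior times the assay result likelihoods) for each of the two hypotheses:
  porphyry copper: 0.16 × 0.88 × 0.34 × 0.27 × 0.71 = 0.0091771
  VMS deposit: 0.37 × 0.87 × 0.88 × 0.90 × 0.81 = 0.20651
Odds(porphyry copper : VMS deposit) = 0.0091771 / 0.20651 ≈ 0.0444.

0.0444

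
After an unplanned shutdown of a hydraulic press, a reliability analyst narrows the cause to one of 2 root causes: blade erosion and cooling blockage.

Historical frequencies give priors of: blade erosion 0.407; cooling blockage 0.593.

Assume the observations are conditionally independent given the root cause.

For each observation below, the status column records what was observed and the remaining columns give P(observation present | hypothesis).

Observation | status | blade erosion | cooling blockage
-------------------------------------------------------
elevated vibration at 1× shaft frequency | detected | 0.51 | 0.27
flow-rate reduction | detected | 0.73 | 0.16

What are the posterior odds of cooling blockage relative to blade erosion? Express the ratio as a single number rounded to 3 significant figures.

0.169

Unnormalized posterior weight (prior times the observation likelihoods) for each of the two hypotheses:
  cooling blockage: 0.593 × 0.27 × 0.16 = 0.025618
  blade erosion: 0.407 × 0.51 × 0.73 = 0.15153
Odds(cooling blockage : blade erosion) = 0.025618 / 0.15153 ≈ 0.169.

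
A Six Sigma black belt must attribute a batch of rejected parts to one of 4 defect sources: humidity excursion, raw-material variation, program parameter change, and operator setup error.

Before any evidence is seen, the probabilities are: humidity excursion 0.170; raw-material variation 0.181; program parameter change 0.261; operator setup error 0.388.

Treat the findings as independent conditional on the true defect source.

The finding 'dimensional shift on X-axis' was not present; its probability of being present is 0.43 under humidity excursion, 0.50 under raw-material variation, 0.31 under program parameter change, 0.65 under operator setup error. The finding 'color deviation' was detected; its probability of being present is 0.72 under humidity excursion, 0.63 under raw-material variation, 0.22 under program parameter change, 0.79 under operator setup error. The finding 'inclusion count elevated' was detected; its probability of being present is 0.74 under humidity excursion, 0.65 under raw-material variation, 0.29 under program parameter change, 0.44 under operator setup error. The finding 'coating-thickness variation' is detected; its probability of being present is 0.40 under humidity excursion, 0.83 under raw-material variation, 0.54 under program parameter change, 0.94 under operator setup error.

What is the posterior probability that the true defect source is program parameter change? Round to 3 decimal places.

For each hypothesis, the unnormalized posterior weight is prior × product of the finding likelihoods (using 1 − P(present | H) for each absent finding):
  humidity excursion: 0.170 × (1 − 0.43) × 0.72 × 0.74 × 0.40 = 0.020651
  raw-material variation: 0.181 × (1 − 0.50) × 0.63 × 0.65 × 0.83 = 0.03076
  program parameter change: 0.261 × (1 − 0.31) × 0.22 × 0.29 × 0.54 = 0.0062045
  operator setup error: 0.388 × (1 − 0.65) × 0.79 × 0.44 × 0.94 = 0.044372
Normalizing constant Z = 0.020651 + 0.03076 + 0.0062045 + 0.044372 = 0.10199.
P(program parameter change | evidence) = 0.0062045 / 0.10199 ≈ 0.061.

0.061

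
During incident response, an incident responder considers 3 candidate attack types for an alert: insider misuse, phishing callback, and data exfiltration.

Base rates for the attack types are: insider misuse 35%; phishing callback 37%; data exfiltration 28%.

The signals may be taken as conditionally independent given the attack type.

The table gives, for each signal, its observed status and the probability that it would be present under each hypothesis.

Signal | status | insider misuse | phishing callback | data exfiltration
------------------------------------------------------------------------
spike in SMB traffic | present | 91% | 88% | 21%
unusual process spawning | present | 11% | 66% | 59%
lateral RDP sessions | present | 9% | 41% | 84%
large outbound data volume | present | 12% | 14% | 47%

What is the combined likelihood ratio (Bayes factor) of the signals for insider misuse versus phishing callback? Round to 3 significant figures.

Joint likelihood of the signal pattern under each hypothesis:
  insider misuse: 0.91 × 0.11 × 0.09 × 0.12 = 0.0010811
  phishing callback: 0.88 × 0.66 × 0.41 × 0.14 = 0.033338
Bayes factor = 0.0010811 / 0.033338 ≈ 0.0324

0.0324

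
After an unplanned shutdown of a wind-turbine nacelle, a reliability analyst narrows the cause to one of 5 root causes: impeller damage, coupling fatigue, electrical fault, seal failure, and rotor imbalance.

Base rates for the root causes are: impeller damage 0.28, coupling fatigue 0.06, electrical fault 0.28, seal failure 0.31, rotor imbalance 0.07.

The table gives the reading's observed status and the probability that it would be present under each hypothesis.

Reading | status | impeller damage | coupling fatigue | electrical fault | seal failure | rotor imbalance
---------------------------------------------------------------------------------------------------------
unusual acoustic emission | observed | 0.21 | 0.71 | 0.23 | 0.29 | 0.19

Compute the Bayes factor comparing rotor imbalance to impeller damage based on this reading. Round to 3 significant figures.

Likelihood of this reading under each hypothesis:
  rotor imbalance: 0.19
  impeller damage: 0.21
Bayes factor = 0.19 / 0.21 ≈ 0.905

0.905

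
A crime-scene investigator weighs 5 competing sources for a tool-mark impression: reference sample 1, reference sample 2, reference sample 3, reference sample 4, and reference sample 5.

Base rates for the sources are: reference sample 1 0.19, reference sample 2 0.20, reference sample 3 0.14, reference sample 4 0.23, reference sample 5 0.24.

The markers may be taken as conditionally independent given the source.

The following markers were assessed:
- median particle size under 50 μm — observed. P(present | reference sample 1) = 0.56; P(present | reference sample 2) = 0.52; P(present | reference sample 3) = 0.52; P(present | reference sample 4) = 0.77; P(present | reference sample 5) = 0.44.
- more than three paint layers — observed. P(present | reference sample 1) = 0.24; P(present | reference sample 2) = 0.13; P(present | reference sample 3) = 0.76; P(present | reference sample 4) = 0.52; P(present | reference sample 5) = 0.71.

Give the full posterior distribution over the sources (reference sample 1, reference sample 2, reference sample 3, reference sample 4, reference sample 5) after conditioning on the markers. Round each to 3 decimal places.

0.098, 0.052, 0.212, 0.352, 0.287

For each hypothesis, the unnormalized posterior weight is prior × product of the marker likelihoods:
  reference sample 1: 0.19 × 0.56 × 0.24 = 0.025536
  reference sample 2: 0.20 × 0.52 × 0.13 = 0.01352
  reference sample 3: 0.14 × 0.52 × 0.76 = 0.055328
  reference sample 4: 0.23 × 0.77 × 0.52 = 0.092092
  reference sample 5: 0.24 × 0.44 × 0.71 = 0.074976
Normalizing constant Z = 0.025536 + 0.01352 + 0.055328 + 0.092092 + 0.074976 = 0.26145.
P(reference sample 1 | evidence) = 0.025536 / 0.26145 ≈ 0.098
P(reference sample 2 | evidence) = 0.01352 / 0.26145 ≈ 0.052
P(reference sample 3 | evidence) = 0.055328 / 0.26145 ≈ 0.212
P(reference sample 4 | evidence) = 0.092092 / 0.26145 ≈ 0.352
P(reference sample 5 | evidence) = 0.074976 / 0.26145 ≈ 0.287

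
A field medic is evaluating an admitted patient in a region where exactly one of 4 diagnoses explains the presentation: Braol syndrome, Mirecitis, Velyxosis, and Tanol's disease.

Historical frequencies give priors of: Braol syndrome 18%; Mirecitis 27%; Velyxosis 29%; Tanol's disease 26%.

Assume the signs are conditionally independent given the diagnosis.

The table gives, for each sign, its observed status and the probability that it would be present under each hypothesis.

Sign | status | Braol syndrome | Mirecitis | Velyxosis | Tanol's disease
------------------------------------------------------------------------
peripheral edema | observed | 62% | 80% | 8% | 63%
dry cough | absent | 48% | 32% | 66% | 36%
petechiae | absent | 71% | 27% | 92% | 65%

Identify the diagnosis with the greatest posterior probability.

Mirecitis

For each hypothesis, the unnormalized posterior weight is prior × product of the sign likelihoods (using 1 − P(present | H) for each absent sign):
  Braol syndrome: 0.18 × 0.62 × (1 − 0.48) × (1 − 0.71) = 0.016829
  Mirecitis: 0.27 × 0.80 × (1 − 0.32) × (1 − 0.27) = 0.10722
  Velyxosis: 0.29 × 0.08 × (1 − 0.66) × (1 − 0.92) = 0.00063104
  Tanol's disease: 0.26 × 0.63 × (1 − 0.36) × (1 − 0.65) = 0.036691
The unnormalized weights sum to 0.16137.
P(Braol syndrome | evidence) ≈ 0.016829 / 0.16137 ≈ 0.104
P(Mirecitis | evidence) ≈ 0.10722 / 0.16137 ≈ 0.664
P(Velyxosis | evidence) ≈ 0.00063104 / 0.16137 ≈ 0.004
P(Tanol's disease | evidence) ≈ 0.036691 / 0.16137 ≈ 0.227
The largest is 0.664, so Mirecitis is most probable.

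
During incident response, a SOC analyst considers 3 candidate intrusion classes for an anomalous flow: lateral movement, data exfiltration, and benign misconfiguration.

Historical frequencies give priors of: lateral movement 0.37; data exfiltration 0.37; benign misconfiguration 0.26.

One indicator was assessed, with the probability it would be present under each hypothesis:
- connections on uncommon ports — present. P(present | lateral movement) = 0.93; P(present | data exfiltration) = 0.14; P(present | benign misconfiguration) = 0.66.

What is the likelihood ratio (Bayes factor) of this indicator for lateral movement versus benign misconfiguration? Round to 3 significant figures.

The Bayes factor is the ratio of the two likelihoods.
  lateral movement: 0.93
  benign misconfiguration: 0.66
Bayes factor = 0.93 / 0.66 ≈ 1.41

1.41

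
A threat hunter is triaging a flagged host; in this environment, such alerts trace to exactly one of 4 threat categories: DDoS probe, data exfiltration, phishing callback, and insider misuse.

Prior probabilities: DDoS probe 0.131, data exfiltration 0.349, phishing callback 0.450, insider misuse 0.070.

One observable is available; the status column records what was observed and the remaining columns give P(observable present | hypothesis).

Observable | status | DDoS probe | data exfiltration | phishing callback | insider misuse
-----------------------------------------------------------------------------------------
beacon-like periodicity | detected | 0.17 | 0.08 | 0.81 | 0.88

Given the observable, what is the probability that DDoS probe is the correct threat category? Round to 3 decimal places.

0.047

By Bayes' rule, the unnormalized weight for each hypothesis is prior × likelihood:
  DDoS probe: 0.131 × 0.17 = 0.02227
  data exfiltration: 0.349 × 0.08 = 0.02792
  phishing callback: 0.450 × 0.81 = 0.3645
  insider misuse: 0.070 × 0.88 = 0.0616
Normalizing constant Z = 0.02227 + 0.02792 + 0.3645 + 0.0616 = 0.47629.
P(DDoS probe | evidence) = 0.02227 / 0.47629 ≈ 0.047.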